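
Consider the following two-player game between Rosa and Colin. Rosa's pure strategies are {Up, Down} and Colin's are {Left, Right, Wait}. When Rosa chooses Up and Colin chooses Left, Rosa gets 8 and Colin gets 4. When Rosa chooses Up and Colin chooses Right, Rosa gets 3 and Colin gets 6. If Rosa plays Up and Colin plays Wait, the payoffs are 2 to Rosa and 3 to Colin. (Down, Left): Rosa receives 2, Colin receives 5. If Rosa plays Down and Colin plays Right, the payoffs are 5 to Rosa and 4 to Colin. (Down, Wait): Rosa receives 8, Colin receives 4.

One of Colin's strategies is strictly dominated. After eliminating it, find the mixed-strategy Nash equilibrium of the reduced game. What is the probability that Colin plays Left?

q = 1/4

Colin's strategy Wait is strictly dominated by Left: 4 > 3 and 5 > 4. Eliminate Wait.
Set Rosa's expected payoff from Up equal to that from Down:
  Rosa's payoff to Up: q·8 + (1−q)·3 = 5q + 3
  Rosa's payoff to Down: q·2 + (1−q)·5 = -3q + 5
  5q + 3 = -3q + 5  ⇒  8q = 2  ⇒  q = 1/4.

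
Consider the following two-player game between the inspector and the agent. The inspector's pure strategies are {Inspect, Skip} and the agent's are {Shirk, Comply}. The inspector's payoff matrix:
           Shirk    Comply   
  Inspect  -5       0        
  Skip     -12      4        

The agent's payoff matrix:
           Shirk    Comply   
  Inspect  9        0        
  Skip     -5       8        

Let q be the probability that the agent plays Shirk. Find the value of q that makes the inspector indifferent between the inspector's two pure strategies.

q = 4/11

For the inspector to be willing to mix, the inspector must be indifferent between Inspect and Skip, which pins down the agent's mix.
  the inspector's expected payoff from Inspect: q·(-5) + (1−q)·0 = -5q
  the inspector's expected payoff from Skip: q·(-12) + (1−q)·4 = -16q + 4
  -5q = -16q + 4  ⇒  11q = 4  ⇒  q = 4/11.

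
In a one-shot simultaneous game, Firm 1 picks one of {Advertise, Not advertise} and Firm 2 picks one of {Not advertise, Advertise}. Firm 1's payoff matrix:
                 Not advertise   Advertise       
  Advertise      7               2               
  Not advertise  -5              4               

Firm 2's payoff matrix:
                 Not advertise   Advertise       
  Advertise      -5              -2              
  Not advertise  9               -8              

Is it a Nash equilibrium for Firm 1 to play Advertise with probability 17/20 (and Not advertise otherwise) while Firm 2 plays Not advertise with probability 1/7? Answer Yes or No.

Check Firm 2's indifference given Firm 1's mix p = 17/20:
  payoff from Not advertise = -29/10; payoff from Advertise = -29/10 — equal.
Check Firm 1's indifference given Firm 2's mix q = 1/7:
  payoff from Advertise = 19/7; payoff from Not advertise = 19/7 — equal.
Both players are indifferent, so neither can profitably deviate.

Yes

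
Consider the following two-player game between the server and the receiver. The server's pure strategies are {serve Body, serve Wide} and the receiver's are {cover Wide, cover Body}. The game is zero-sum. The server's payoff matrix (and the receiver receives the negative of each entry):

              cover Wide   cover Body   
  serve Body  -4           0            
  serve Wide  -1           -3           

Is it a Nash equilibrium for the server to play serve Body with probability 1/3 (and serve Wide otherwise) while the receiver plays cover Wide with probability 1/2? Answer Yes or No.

Check the receiver's indifference given the server's mix p = 1/3:
  payoff from cover Wide = 2; payoff from cover Body = 2 — equal.
Check the server's indifference given the receiver's mix q = 1/2:
  payoff from serve Body = -2; payoff from serve Wide = -2 — equal.
Both players are indifferent, so neither can profitably deviate.

Yes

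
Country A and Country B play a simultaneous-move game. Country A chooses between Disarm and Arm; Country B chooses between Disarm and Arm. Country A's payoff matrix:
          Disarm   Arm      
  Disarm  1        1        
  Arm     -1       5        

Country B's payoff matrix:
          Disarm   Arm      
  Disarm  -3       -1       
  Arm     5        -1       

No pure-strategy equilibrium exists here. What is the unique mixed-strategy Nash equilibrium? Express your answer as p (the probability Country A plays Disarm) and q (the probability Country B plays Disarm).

p = 3/4, q = 2/3

For Country B to be willing to mix, Country B must be indifferent between Disarm and Arm, which pins down Country A's mix.
  Country B's payoff from Disarm: p·(-3) + (1−p)·5 = -8p + 5
  Country B's payoff from Arm: p·(-1) + (1−p)·(-1) = -1
  -8p + 5 = -1  ⇒  -8p = -6  ⇒  p = 3/4.
Country A's indifference between Disarm and Arm determines Country B's mixing probability q:
  Country A's payoff from Disarm: q·1 + (1−q)·1 = 1
  Country A's payoff from Arm: q·(-1) + (1−q)·5 = -6q + 5
  1 = -6q + 5  ⇒  6q = 4  ⇒  q = 2/3.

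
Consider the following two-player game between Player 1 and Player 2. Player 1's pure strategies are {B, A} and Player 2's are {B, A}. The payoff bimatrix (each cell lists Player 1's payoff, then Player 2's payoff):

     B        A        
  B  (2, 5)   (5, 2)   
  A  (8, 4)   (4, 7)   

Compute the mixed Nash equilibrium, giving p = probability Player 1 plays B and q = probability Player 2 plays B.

In a mixed equilibrium Player 2 is indifferent between B and A; this condition fixes p.
  Player 2's payoff from B: p·5 + (1−p)·4 = p + 4
  Player 2's payoff from A: p·2 + (1−p)·7 = -5p + 7
  p + 4 = -5p + 7  ⇒  6p = 3  ⇒  p = 1/2.
Player 1's indifference between B and A determines Player 2's mixing probability q:
  Player 1's payoff to B: q·2 + (1−q)·5 = -3q + 5
  Player 1's payoff to A: q·8 + (1−q)·4 = 4q + 4
  -3q + 5 = 4q + 4  ⇒  -7q = -1  ⇒  q = 1/7.

p = 1/2, q = 1/7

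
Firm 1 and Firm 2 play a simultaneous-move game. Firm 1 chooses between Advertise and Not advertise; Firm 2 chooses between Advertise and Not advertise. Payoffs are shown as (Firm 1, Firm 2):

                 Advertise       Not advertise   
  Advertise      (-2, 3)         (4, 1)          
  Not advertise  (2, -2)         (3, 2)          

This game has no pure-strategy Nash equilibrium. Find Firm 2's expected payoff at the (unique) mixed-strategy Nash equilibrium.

Firm 2's indifference between Advertise and Not advertise determines Firm 1's mixing probability p:
  Firm 2's expected payoff from Advertise: p·3 + (1−p)·(-2) = 5p - 2
  Firm 2's expected payoff from Not advertise: p·1 + (1−p)·2 = -p + 2
  5p - 2 = -p + 2  ⇒  6p = 4  ⇒  p = 2/3.
At equilibrium Firm 2 is indifferent across columns, so Firm 2's payoff equals the payoff from Advertise: (2/3)·3 + (1/3)·(-2) = 4/3.

4/3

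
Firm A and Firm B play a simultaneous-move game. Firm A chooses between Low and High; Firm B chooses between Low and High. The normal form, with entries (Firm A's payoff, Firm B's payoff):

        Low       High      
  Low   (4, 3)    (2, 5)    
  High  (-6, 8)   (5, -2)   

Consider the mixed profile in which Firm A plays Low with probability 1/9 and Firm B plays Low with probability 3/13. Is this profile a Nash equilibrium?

No

Given Firm A's mix p = 1/9, Firm B's payoff from Low is 67/9 but from High is -11/9. Firm B strictly prefers Low, so Firm B would not mix.
So the proposed profile is not a Nash equilibrium.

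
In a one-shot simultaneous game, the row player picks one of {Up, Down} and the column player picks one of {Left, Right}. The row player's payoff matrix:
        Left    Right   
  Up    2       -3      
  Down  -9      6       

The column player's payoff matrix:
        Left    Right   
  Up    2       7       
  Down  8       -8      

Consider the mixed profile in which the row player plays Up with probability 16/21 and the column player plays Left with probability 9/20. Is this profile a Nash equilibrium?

Yes

Check the column player's indifference given the row player's mix p = 16/21:
  payoff from Left = 24/7; payoff from Right = 24/7 — equal.
Check the row player's indifference given the column player's mix q = 9/20:
  payoff from Up = -3/4; payoff from Down = -3/4 — equal.
Both players are indifferent, so neither can profitably deviate.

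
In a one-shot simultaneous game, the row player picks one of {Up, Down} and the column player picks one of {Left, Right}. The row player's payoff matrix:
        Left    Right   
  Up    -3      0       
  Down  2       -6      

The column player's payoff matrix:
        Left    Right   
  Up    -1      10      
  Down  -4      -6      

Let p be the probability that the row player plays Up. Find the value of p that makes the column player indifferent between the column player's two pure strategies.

For the column player to be willing to mix, the column player must be indifferent between Left and Right, which pins down the row player's mix.
  the column player's payoff to Left: p·(-1) + (1−p)·(-4) = 3p - 4
  the column player's payoff to Right: p·10 + (1−p)·(-6) = 16p - 6
  3p - 4 = 16p - 6  ⇒  -13p = -2  ⇒  p = 2/13.

p = 2/13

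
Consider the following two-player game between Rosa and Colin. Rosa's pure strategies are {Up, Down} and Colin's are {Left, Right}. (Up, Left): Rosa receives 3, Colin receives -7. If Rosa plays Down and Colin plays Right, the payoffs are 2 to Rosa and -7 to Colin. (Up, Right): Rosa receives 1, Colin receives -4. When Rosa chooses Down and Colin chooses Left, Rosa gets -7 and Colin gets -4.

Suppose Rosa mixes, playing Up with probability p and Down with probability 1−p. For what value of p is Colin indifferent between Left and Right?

p = 1/2

Rosa's mix must leave Colin indifferent between Left and Right.
  Colin's payoff to Left: p·(-7) + (1−p)·(-4) = -3p - 4
  Colin's payoff to Right: p·(-4) + (1−p)·(-7) = 3p - 7
  -3p - 4 = 3p - 7  ⇒  -6p = -3  ⇒  p = 1/2.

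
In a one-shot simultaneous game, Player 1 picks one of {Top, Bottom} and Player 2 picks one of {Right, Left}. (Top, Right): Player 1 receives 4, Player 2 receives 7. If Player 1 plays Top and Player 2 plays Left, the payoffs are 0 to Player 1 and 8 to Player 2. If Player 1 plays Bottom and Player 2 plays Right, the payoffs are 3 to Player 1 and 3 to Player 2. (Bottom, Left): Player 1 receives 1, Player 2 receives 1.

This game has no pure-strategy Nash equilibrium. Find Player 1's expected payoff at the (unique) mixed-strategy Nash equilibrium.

2

For Player 1 to be willing to mix, Player 1 must be indifferent between Top and Bottom, which pins down Player 2's mix.
  Player 1's payoff to Top: q·4 + (1−q)·0 = 4q
  Player 1's payoff to Bottom: q·3 + (1−q)·1 = 2q + 1
  4q = 2q + 1  ⇒  2q = 1  ⇒  q = 1/2.
At equilibrium Player 1 is indifferent across rows, so Player 1's payoff equals the payoff from Top: (1/2)·4 + (1/2)·0 = 2.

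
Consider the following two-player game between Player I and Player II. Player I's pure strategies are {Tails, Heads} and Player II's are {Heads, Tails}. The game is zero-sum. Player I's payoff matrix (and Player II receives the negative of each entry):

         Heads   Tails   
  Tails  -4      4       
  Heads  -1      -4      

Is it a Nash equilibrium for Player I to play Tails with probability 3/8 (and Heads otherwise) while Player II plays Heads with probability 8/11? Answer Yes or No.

No

Given Player I's mix p = 3/8, Player II's payoff from Heads is 17/8 but from Tails is 1. Player II strictly prefers Heads, so Player II would not mix.
So the proposed profile is not a Nash equilibrium.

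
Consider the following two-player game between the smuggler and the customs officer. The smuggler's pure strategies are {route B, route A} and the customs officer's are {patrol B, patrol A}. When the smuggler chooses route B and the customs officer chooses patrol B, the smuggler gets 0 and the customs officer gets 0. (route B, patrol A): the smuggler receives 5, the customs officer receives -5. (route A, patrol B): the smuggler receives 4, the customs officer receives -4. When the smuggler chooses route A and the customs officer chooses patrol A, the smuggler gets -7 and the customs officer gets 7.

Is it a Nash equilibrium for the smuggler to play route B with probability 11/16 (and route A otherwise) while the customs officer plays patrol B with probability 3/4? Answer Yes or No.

Yes

Check the customs officer's indifference given the smuggler's mix p = 11/16:
  payoff from patrol B = -5/4; payoff from patrol A = -5/4 — equal.
Check the smuggler's indifference given the customs officer's mix q = 3/4:
  payoff from route B = 5/4; payoff from route A = 5/4 — equal.
Both players are indifferent, so neither can profitably deviate.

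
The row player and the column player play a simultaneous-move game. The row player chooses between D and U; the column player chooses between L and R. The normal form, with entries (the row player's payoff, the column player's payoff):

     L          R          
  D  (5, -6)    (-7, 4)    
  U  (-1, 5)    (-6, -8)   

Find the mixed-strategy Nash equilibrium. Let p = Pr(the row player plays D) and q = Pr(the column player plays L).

p = 13/23, q = 1/7

In a mixed equilibrium the column player is indifferent between L and R; this condition fixes p.
  the column player's payoff to L: p·(-6) + (1−p)·5 = -11p + 5
  the column player's payoff to R: p·4 + (1−p)·(-8) = 12p - 8
  -11p + 5 = 12p - 8  ⇒  -23p = -13  ⇒  p = 13/23.
For the row player to be willing to mix, the row player must be indifferent between D and U, which pins down the column player's mix.
  the row player's payoff to D: q·5 + (1−q)·(-7) = 12q - 7
  the row player's payoff to U: q·(-1) + (1−q)·(-6) = 5q - 6
  12q - 7 = 5q - 6  ⇒  7q = 1  ⇒  q = 1/7.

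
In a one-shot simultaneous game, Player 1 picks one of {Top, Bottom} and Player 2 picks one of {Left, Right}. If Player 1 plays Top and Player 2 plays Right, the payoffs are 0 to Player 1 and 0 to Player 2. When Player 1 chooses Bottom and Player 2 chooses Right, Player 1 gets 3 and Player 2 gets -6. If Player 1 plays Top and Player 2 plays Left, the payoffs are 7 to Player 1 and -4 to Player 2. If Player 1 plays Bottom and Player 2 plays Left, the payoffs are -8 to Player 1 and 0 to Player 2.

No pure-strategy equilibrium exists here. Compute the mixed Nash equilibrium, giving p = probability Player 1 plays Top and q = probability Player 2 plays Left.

p = 3/5, q = 1/6

Player 1's mix must leave Player 2 indifferent between Left and Right.
  Player 2's payoff from Left: p·(-4) + (1−p)·0 = -4p
  Player 2's payoff from Right: p·0 + (1−p)·(-6) = 6p - 6
  -4p = 6p - 6  ⇒  -10p = -6  ⇒  p = 3/5.
Player 1's indifference between Top and Bottom determines Player 2's mixing probability q:
  Player 1's expected payoff from Top: q·7 + (1−q)·0 = 7q
  Player 1's expected payoff from Bottom: q·(-8) + (1−q)·3 = -11q + 3
  7q = -11q + 3  ⇒  18q = 3  ⇒  q = 1/6.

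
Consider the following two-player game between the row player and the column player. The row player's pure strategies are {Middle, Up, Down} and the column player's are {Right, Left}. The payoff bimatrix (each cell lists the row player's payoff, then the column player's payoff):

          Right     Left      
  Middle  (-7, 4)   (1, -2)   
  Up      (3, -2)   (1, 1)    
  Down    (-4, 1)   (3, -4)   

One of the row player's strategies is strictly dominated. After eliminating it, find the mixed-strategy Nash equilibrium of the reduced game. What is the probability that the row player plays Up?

The row player's strategy Middle is strictly dominated by Down: -4 > -7 and 3 > 1. Eliminate Middle.
For the column player to be willing to mix, the column player must be indifferent between Right and Left, which pins down the row player's mix.
  the column player's expected payoff from Right: p·(-2) + (1−p)·1 = -3p + 1
  the column player's expected payoff from Left: p·1 + (1−p)·(-4) = 5p - 4
  -3p + 1 = 5p - 4  ⇒  -8p = -5  ⇒  p = 5/8.

p = 5/8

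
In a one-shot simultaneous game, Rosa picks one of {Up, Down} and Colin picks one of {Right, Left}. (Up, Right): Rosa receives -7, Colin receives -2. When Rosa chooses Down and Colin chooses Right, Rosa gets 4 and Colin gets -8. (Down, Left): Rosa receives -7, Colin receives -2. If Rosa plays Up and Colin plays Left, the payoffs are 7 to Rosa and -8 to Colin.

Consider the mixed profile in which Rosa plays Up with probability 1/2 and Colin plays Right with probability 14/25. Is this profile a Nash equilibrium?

Yes

Check Colin's indifference given Rosa's mix p = 1/2:
  payoff from Right = -5; payoff from Left = -5 — equal.
Check Rosa's indifference given Colin's mix q = 14/25:
  payoff from Up = -21/25; payoff from Down = -21/25 — equal.
Both players are indifferent, so neither can profitably deviate.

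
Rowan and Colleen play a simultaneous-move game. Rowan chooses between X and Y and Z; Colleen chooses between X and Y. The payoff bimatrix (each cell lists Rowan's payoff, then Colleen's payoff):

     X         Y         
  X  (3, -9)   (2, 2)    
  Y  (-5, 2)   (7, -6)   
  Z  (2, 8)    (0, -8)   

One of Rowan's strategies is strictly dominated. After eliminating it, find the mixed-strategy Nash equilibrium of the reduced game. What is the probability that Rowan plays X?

p = 8/19

Rowan's strategy Z is strictly dominated by X: 3 > 2 and 2 > 0. Eliminate Z.
Rowan's mix must leave Colleen indifferent between X and Y.
  Colleen's expected payoff from X: p·(-9) + (1−p)·2 = -11p + 2
  Colleen's expected payoff from Y: p·2 + (1−p)·(-6) = 8p - 6
  -11p + 2 = 8p - 6  ⇒  -19p = -8  ⇒  p = 8/19.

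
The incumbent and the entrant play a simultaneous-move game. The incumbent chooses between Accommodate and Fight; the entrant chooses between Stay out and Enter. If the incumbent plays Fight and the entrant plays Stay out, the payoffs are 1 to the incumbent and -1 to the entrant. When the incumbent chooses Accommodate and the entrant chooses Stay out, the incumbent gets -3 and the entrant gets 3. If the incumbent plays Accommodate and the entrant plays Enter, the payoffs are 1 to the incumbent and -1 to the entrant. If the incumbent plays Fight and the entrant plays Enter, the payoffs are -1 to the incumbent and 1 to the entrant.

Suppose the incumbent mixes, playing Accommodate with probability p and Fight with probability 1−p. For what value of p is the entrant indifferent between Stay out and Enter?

Set the entrant's expected payoff from Stay out equal to that from Enter:
  the entrant's payoff from Stay out: p·3 + (1−p)·(-1) = 4p - 1
  the entrant's payoff from Enter: p·(-1) + (1−p)·1 = -2p + 1
  4p - 1 = -2p + 1  ⇒  6p = 2  ⇒  p = 1/3.

p = 1/3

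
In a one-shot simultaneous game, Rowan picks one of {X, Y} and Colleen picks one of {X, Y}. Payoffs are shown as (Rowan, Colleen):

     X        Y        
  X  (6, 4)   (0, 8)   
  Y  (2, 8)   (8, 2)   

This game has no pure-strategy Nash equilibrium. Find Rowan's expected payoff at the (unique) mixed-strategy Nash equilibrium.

4

Rowan's indifference between X and Y determines Colleen's mixing probability q:
  Rowan's payoff from X: q·6 + (1−q)·0 = 6q
  Rowan's payoff from Y: q·2 + (1−q)·8 = -6q + 8
  6q = -6q + 8  ⇒  12q = 8  ⇒  q = 2/3.
At equilibrium Rowan is indifferent across rows, so Rowan's payoff equals the payoff from X: (2/3)·6 + (1/3)·0 = 4.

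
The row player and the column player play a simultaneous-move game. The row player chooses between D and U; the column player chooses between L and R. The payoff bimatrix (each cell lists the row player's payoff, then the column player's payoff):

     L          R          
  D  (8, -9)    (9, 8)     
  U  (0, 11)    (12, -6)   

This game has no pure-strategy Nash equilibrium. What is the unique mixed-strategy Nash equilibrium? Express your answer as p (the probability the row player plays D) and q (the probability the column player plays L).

In a mixed equilibrium the column player is indifferent between L and R; this condition fixes p.
  the column player's expected payoff from L: p·(-9) + (1−p)·11 = -20p + 11
  the column player's expected payoff from R: p·8 + (1−p)·(-6) = 14p - 6
  -20p + 11 = 14p - 6  ⇒  -34p = -17  ⇒  p = 1/2.
For the row player to be willing to mix, the row player must be indifferent between D and U, which pins down the column player's mix.
  the row player's expected payoff from D: q·8 + (1−q)·9 = -q + 9
  the row player's expected payoff from U: q·0 + (1−q)·12 = -12q + 12
  -q + 9 = -12q + 12  ⇒  11q = 3  ⇒  q = 3/11.

p = 1/2, q = 3/11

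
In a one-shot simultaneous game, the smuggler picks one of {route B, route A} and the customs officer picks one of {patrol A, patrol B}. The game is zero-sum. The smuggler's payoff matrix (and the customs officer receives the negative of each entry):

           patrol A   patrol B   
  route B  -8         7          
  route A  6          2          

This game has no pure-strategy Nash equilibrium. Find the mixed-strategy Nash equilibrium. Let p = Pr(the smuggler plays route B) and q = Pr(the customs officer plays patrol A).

p = 4/19, q = 5/19

Set the customs officer's expected payoff from patrol A equal to that from patrol B:
  the customs officer's payoff from patrol A: p·8 + (1−p)·(-6) = 14p - 6
  the customs officer's payoff from patrol B: p·(-7) + (1−p)·(-2) = -5p - 2
  14p - 6 = -5p - 2  ⇒  19p = 4  ⇒  p = 4/19.
In a mixed equilibrium the smuggler is indifferent between route B and route A; this condition fixes q.
  the smuggler's expected payoff from route B: q·(-8) + (1−q)·7 = -15q + 7
  the smuggler's expected payoff from route A: q·6 + (1−q)·2 = 4q + 2
  -15q + 7 = 4q + 2  ⇒  -19q = -5  ⇒  q = 5/19.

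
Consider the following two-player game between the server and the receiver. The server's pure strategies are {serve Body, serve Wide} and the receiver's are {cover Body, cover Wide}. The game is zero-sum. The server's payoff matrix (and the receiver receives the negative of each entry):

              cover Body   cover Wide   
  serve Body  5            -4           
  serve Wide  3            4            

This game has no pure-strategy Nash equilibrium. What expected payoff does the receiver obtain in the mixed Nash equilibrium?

In a mixed equilibrium the receiver is indifferent between cover Body and cover Wide; this condition fixes p.
  the receiver's payoff from cover Body: p·(-5) + (1−p)·(-3) = -2p - 3
  the receiver's payoff from cover Wide: p·4 + (1−p)·(-4) = 8p - 4
  -2p - 3 = 8p - 4  ⇒  -10p = -1  ⇒  p = 1/10.
At equilibrium the receiver is indifferent across columns, so the receiver's payoff equals the payoff from cover Body: (1/10)·(-5) + (9/10)·(-3) = -16/5.

-16/5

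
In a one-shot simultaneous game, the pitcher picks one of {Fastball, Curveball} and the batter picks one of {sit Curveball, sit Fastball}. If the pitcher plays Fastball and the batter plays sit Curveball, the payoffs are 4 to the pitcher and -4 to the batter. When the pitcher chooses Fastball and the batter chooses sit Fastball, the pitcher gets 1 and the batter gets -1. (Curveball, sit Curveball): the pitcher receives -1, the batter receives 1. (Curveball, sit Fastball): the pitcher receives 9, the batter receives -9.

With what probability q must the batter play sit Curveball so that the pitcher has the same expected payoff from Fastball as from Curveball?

For the pitcher to be willing to mix, the pitcher must be indifferent between Fastball and Curveball, which pins down the batter's mix.
  the pitcher's payoff from Fastball: q·4 + (1−q)·1 = 3q + 1
  the pitcher's payoff from Curveball: q·(-1) + (1−q)·9 = -10q + 9
  3q + 1 = -10q + 9  ⇒  13q = 8  ⇒  q = 8/13.

q = 8/13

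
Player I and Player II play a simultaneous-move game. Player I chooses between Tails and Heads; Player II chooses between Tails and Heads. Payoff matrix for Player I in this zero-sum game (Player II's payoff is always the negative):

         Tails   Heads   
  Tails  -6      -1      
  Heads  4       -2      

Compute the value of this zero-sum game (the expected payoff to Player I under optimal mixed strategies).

For Player I to be willing to mix, Player I must be indifferent between Tails and Heads, which pins down Player II's mix.
  Player I's payoff to Tails: q·(-6) + (1−q)·(-1) = -5q - 1
  Player I's payoff to Heads: q·4 + (1−q)·(-2) = 6q - 2
  -5q - 1 = 6q - 2  ⇒  -11q = -1  ⇒  q = 1/11.
The value is Player I's expected payoff against this mix (using Tails): (1/11)·(-6) + (10/11)·(-1) = -16/11.

v = -16/11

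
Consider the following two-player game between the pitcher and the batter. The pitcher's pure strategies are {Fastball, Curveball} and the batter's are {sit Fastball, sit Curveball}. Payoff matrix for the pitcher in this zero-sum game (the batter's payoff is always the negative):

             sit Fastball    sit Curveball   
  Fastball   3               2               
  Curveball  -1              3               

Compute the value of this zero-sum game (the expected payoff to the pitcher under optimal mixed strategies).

For the pitcher to be willing to mix, the pitcher must be indifferent between Fastball and Curveball, which pins down the batter's mix.
  the pitcher's expected payoff from Fastball: q·3 + (1−q)·2 = q + 2
  the pitcher's expected payoff from Curveball: q·(-1) + (1−q)·3 = -4q + 3
  q + 2 = -4q + 3  ⇒  5q = 1  ⇒  q = 1/5.
The value is the pitcher's expected payoff against this mix (using Fastball): (1/5)·3 + (4/5)·2 = 11/5.

v = 11/5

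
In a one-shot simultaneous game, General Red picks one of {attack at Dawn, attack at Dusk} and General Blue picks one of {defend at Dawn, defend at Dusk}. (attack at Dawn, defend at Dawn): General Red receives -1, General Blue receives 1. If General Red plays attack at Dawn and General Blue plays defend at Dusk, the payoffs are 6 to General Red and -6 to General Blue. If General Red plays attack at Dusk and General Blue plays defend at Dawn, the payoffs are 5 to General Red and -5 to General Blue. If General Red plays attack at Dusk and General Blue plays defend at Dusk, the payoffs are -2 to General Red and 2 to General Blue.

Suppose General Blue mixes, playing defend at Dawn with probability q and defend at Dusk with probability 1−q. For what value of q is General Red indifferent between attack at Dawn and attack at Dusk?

General Blue's mix must leave General Red indifferent between attack at Dawn and attack at Dusk.
  General Red's payoff to attack at Dawn: q·(-1) + (1−q)·6 = -7q + 6
  General Red's payoff to attack at Dusk: q·5 + (1−q)·(-2) = 7q - 2
  -7q + 6 = 7q - 2  ⇒  -14q = -8  ⇒  q = 4/7.

q = 4/7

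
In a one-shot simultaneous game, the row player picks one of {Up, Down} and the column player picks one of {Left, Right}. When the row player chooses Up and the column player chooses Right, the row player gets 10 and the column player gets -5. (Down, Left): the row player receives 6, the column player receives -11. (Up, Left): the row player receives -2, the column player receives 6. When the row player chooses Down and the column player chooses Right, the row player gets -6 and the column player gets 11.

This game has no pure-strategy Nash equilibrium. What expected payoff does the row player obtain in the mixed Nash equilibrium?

2

For the row player to be willing to mix, the row player must be indifferent between Up and Down, which pins down the column player's mix.
  the row player's payoff to Up: q·(-2) + (1−q)·10 = -12q + 10
  the row player's payoff to Down: q·6 + (1−q)·(-6) = 12q - 6
  -12q + 10 = 12q - 6  ⇒  -24q = -16  ⇒  q = 2/3.
At equilibrium the row player is indifferent across rows, so the row player's payoff equals the payoff from Up: (2/3)·(-2) + (1/3)·10 = 2.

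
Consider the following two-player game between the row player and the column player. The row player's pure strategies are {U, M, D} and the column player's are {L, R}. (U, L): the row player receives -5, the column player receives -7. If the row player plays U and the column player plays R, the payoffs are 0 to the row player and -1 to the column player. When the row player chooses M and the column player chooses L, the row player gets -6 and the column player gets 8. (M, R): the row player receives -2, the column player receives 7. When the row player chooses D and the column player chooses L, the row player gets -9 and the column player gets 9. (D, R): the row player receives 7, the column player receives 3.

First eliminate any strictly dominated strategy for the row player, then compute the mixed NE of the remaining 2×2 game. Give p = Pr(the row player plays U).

The row player's strategy M is strictly dominated by U: -5 > -6 and 0 > -2. Eliminate M.
The column player's indifference between L and R determines the row player's mixing probability p:
  the column player's payoff from L: p·(-7) + (1−p)·9 = -16p + 9
  the column player's payoff from R: p·(-1) + (1−p)·3 = -4p + 3
  -16p + 9 = -4p + 3  ⇒  -12p = -6  ⇒  p = 1/2.

p = 1/2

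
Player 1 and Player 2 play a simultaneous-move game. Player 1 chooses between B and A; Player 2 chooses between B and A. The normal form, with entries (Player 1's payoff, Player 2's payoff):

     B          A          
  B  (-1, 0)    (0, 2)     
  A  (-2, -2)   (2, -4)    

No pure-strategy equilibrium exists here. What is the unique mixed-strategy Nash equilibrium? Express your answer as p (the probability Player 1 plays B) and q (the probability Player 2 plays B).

Set Player 2's expected payoff from B equal to that from A:
  Player 2's payoff to B: p·0 + (1−p)·(-2) = 2p - 2
  Player 2's payoff to A: p·2 + (1−p)·(-4) = 6p - 4
  2p - 2 = 6p - 4  ⇒  -4p = -2  ⇒  p = 1/2.
Player 2's mix must leave Player 1 indifferent between B and A.
  Player 1's payoff to B: q·(-1) + (1−q)·0 = -q
  Player 1's payoff to A: q·(-2) + (1−q)·2 = -4q + 2
  -q = -4q + 2  ⇒  3q = 2  ⇒  q = 2/3.

p = 1/2, q = 2/3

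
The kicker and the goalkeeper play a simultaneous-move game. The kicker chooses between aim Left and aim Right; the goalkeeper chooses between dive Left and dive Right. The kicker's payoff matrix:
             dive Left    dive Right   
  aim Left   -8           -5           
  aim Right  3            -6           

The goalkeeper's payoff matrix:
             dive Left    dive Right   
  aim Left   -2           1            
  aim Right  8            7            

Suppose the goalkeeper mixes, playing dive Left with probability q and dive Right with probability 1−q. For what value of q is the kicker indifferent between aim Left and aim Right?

q = 1/12

The kicker's indifference between aim Left and aim Right determines the goalkeeper's mixing probability q:
  the kicker's expected payoff from aim Left: q·(-8) + (1−q)·(-5) = -3q - 5
  the kicker's expected payoff from aim Right: q·3 + (1−q)·(-6) = 9q - 6
  -3q - 5 = 9q - 6  ⇒  -12q = -1  ⇒  q = 1/12.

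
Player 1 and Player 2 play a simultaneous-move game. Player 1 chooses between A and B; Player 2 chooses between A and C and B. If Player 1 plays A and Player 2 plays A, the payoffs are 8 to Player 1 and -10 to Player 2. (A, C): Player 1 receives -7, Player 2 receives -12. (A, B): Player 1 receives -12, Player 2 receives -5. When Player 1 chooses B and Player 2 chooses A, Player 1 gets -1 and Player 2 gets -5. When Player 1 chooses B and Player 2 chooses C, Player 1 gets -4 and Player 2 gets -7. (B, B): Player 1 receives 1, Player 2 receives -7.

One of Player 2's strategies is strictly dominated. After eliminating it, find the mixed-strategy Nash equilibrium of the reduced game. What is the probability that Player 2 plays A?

q = 13/22

Player 2's strategy C is strictly dominated by A: -10 > -12 and -5 > -7. Eliminate C.
Set Player 1's expected payoff from A equal to that from B:
  Player 1's payoff to A: q·8 + (1−q)·(-12) = 20q - 12
  Player 1's payoff to B: q·(-1) + (1−q)·1 = -2q + 1
  20q - 12 = -2q + 1  ⇒  22q = 13  ⇒  q = 13/22.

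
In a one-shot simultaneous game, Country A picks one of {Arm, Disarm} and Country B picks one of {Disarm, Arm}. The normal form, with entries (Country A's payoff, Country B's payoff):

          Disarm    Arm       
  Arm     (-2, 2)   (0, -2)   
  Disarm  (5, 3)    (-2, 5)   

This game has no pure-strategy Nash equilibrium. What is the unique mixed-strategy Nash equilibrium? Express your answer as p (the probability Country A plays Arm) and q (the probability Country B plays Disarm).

Country B's indifference between Disarm and Arm determines Country A's mixing probability p:
  Country B's payoff to Disarm: p·2 + (1−p)·3 = -p + 3
  Country B's payoff to Arm: p·(-2) + (1−p)·5 = -7p + 5
  -p + 3 = -7p + 5  ⇒  6p = 2  ⇒  p = 1/3.
Country A's indifference between Arm and Disarm determines Country B's mixing probability q:
  Country A's expected payoff from Arm: q·(-2) + (1−q)·0 = -2q
  Country A's expected payoff from Disarm: q·5 + (1−q)·(-2) = 7q - 2
  -2q = 7q - 2  ⇒  -9q = -2  ⇒  q = 2/9.

p = 1/3, q = 2/9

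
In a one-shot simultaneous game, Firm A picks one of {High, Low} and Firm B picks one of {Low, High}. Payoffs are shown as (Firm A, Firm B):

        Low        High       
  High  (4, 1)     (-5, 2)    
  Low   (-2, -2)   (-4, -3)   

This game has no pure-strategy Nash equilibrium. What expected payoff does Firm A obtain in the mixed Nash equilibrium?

Firm A's indifference between High and Low determines Firm B's mixing probability q:
  Firm A's payoff to High: q·4 + (1−q)·(-5) = 9q - 5
  Firm A's payoff to Low: q·(-2) + (1−q)·(-4) = 2q - 4
  9q - 5 = 2q - 4  ⇒  7q = 1  ⇒  q = 1/7.
At equilibrium Firm A is indifferent across rows, so Firm A's payoff equals the payoff from High: (1/7)·4 + (6/7)·(-5) = -26/7.

-26/7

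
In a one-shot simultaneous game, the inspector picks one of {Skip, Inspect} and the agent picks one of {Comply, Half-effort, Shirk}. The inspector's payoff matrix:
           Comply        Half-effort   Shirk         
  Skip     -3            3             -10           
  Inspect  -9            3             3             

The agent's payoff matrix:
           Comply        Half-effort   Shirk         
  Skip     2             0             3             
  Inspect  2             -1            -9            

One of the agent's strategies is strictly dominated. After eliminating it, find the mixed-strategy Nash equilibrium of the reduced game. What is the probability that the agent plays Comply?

q = 13/19

The agent's strategy Half-effort is strictly dominated by Comply: 2 > 0 and 2 > -1. Eliminate Half-effort.
For the inspector to be willing to mix, the inspector must be indifferent between Skip and Inspect, which pins down the agent's mix.
  the inspector's payoff from Skip: q·(-3) + (1−q)·(-10) = 7q - 10
  the inspector's payoff from Inspect: q·(-9) + (1−q)·3 = -12q + 3
  7q - 10 = -12q + 3  ⇒  19q = 13  ⇒  q = 13/19.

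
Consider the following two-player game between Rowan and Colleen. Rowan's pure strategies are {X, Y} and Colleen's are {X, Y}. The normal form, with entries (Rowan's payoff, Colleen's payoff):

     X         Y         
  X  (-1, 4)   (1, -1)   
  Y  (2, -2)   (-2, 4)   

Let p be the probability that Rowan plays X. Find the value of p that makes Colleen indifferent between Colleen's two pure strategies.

p = 6/11

Set Colleen's expected payoff from X equal to that from Y:
  Colleen's payoff from X: p·4 + (1−p)·(-2) = 6p - 2
  Colleen's payoff from Y: p·(-1) + (1−p)·4 = -5p + 4
  6p - 2 = -5p + 4  ⇒  11p = 6  ⇒  p = 6/11.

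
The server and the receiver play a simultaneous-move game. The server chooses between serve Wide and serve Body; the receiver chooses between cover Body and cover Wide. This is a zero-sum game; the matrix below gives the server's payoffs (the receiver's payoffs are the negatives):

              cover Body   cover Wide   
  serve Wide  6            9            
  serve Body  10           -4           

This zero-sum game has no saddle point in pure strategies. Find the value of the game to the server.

v = 114/17

The receiver's mix must leave the server indifferent between serve Wide and serve Body.
  the server's expected payoff from serve Wide: q·6 + (1−q)·9 = -3q + 9
  the server's expected payoff from serve Body: q·10 + (1−q)·(-4) = 14q - 4
  -3q + 9 = 14q - 4  ⇒  -17q = -13  ⇒  q = 13/17.
The value is the server's expected payoff against this mix (using serve Wide): (13/17)·6 + (4/17)·9 = 114/17.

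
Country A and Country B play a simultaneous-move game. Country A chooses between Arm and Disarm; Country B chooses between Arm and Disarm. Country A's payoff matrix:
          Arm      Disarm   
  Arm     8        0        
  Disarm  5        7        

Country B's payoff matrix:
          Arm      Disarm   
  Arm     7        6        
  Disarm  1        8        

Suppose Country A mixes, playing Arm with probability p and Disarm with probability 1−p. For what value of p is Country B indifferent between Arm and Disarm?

Country B's indifference between Arm and Disarm determines Country A's mixing probability p:
  Country B's payoff from Arm: p·7 + (1−p)·1 = 6p + 1
  Country B's payoff from Disarm: p·6 + (1−p)·8 = -2p + 8
  6p + 1 = -2p + 8  ⇒  8p = 7  ⇒  p = 7/8.

p = 7/8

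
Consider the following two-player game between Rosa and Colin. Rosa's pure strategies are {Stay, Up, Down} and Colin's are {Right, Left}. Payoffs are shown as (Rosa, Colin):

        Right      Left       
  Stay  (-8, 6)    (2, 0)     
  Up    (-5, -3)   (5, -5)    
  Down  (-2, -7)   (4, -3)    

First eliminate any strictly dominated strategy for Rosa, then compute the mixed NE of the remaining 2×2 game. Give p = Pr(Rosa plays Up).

p = 2/3

Rosa's strategy Stay is strictly dominated by Up: -5 > -8 and 5 > 2. Eliminate Stay.
For Colin to be willing to mix, Colin must be indifferent between Right and Left, which pins down Rosa's mix.
  Colin's payoff from Right: p·(-3) + (1−p)·(-7) = 4p - 7
  Colin's payoff from Left: p·(-5) + (1−p)·(-3) = -2p - 3
  4p - 7 = -2p - 3  ⇒  6p = 4  ⇒  p = 2/3.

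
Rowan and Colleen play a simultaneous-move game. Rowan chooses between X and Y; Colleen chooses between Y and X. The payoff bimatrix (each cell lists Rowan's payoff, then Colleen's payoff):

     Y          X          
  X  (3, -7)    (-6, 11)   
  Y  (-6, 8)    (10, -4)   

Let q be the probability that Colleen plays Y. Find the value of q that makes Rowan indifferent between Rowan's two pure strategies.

Colleen's mix must leave Rowan indifferent between X and Y.
  Rowan's expected payoff from X: q·3 + (1−q)·(-6) = 9q - 6
  Rowan's expected payoff from Y: q·(-6) + (1−q)·10 = -16q + 10
  9q - 6 = -16q + 10  ⇒  25q = 16  ⇒  q = 16/25.

q = 16/25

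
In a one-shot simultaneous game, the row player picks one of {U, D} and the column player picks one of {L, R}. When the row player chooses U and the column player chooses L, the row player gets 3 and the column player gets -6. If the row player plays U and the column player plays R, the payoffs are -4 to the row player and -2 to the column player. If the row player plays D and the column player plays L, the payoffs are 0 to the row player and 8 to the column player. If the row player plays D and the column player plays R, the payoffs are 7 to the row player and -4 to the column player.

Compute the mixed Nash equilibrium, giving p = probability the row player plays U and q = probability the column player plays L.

The column player's indifference between L and R determines the row player's mixing probability p:
  the column player's expected payoff from L: p·(-6) + (1−p)·8 = -14p + 8
  the column player's expected payoff from R: p·(-2) + (1−p)·(-4) = 2p - 4
  -14p + 8 = 2p - 4  ⇒  -16p = -12  ⇒  p = 3/4.
The column player's mix must leave the row player indifferent between U and D.
  the row player's payoff to U: q·3 + (1−q)·(-4) = 7q - 4
  the row player's payoff to D: q·0 + (1−q)·7 = -7q + 7
  7q - 4 = -7q + 7  ⇒  14q = 11  ⇒  q = 11/14.

p = 3/4, q = 11/14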